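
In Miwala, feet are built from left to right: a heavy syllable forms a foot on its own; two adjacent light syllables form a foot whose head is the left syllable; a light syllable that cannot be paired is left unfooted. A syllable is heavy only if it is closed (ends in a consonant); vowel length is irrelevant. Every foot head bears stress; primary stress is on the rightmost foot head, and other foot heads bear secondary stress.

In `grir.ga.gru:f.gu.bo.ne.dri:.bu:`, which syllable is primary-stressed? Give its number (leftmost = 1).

Weights: 1 grir H, 2 ga L, 3 gru:f H, 4 gu L, 5 bo L, 6 ne L, 7 dri: L, 8 bu: L.
Parse left to right (heavy = foot alone; LL = one foot; stranded L unfooted): (ˈgrir) ga (ˈgru:f) (ˈgu.bo) (ˈne.dri:) bu:.
Foot heads: 1, 3, 4, 6.
Primary stress on the rightmost head = syllable 6.
Primary stress: syllable 6 → grir.ga.gru:f.gu.bo.ˈne.dri:.bu:.

6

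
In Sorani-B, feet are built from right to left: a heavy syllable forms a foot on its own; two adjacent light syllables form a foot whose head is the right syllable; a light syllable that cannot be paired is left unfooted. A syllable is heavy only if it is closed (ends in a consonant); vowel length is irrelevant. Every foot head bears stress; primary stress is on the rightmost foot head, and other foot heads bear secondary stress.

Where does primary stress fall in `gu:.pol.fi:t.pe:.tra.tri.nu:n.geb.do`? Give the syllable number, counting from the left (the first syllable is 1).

8

Weights: 1 gu: L, 2 pol H, 3 fi:t H, 4 pe: L, 5 tra L, 6 tri L, 7 nu:n H, 8 geb H, 9 do L.
Parse right to left (heavy = foot alone; LL = one foot; stranded L unfooted): gu: (ˈpol) (ˈfi:t) pe: (tra.ˈtri) (ˈnu:n) (ˈgeb) do.
Foot heads: 2, 3, 6, 7, 8.
Primary stress on the rightmost head = syllable 8.
Primary stress: syllable 8 → gu:.pol.fi:t.pe:.tra.tri.nu:n.ˈgeb.do.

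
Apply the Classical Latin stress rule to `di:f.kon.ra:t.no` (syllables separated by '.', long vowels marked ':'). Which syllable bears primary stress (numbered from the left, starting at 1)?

Classical Latin: stress the penult if heavy (long vowel or closed), else the antepenult.
Weights: 2 kon H, 3 ra:t H, 4 no L.
The penult (syllable 3, ra:t) is heavy, so it takes stress.
Stress on syllable 3: di:f.kon.ˈra:t.no.

3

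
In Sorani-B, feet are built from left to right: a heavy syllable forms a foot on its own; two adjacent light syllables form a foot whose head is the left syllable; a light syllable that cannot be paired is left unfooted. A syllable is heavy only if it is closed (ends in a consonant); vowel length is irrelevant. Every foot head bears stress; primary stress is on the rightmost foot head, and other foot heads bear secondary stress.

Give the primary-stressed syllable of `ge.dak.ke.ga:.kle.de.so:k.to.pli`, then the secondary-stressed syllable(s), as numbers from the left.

Weights: 1 ge L, 2 dak H, 3 ke L, 4 ga: L, 5 kle L, 6 de L, 7 so:k H, 8 to L, 9 pli L.
Parse left to right (heavy = foot alone; LL = one foot; stranded L unfooted): ge (ˈdak) (ˈke.ga:) (ˈkle.de) (ˈso:k) (ˈto.pli).
Foot heads: 2, 3, 5, 7, 8.
Primary stress on the rightmost head = syllable 8.
Secondary stress on 2, 3, 5, 7: ge.ˌdak.ˌke.ga:.ˌkle.de.ˌso:k.ˈto.pli.

primary 8, secondary 2, 3, 5, 7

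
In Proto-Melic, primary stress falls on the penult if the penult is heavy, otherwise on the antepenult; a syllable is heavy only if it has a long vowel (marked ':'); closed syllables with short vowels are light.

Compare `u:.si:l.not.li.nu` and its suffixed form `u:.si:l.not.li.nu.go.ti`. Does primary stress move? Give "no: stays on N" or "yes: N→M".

yes: 3→5

Base `u:.si:l.not.li.nu` (5 syllables):
  Weights: 3 not L, 4 li L, 5 nu L.
  The penult (syllable 4, li) is light, so stress falls on the antepenult (syllable 3, not).
  → primary stress on syllable 3.
Suffixed `u:.si:l.not.li.nu.go.ti` (7 syllables):
  Weights: 5 nu L, 6 go L, 7 ti L.
  The penult (syllable 6, go) is light, so stress falls on the antepenult (syllable 5, nu).
  → primary stress on syllable 5.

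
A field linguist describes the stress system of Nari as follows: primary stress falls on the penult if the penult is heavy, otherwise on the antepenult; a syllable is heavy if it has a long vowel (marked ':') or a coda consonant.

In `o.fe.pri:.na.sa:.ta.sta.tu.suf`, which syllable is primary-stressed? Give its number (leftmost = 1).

7

Weights: 7 sta L, 8 tu L, 9 suf H.
The penult (syllable 8, tu) is light, so stress falls on the antepenult (syllable 7, sta).
Primary stress: syllable 7 → o.fe.pri:.na.sa:.ta.ˈsta.tu.suf.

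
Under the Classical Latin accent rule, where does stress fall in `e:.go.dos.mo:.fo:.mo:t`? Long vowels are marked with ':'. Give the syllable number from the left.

5

Classical Latin: stress the penult if heavy (long vowel or closed), else the antepenult.
Weights: 4 mo: H, 5 fo: H, 6 mo:t H.
The penult (syllable 5, fo:) is heavy, so it takes stress.
Stress on syllable 5: e:.go.dos.mo:.ˈfo:.mo:t.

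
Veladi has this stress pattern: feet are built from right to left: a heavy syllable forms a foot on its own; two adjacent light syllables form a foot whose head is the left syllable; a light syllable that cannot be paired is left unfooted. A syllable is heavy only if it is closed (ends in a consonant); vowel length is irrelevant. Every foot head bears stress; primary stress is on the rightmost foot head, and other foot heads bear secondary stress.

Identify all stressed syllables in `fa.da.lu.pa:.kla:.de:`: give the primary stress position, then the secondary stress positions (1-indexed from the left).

Weights: 1 fa L, 2 da L, 3 lu L, 4 pa: L, 5 kla: L, 6 de: L.
Parse right to left (heavy = foot alone; LL = one foot; stranded L unfooted): (ˈfa.da) (ˈlu.pa:) (ˈkla:.de:).
Foot heads: 1, 3, 5.
Primary stress on the rightmost head = syllable 5.
Secondary stress on 1, 3: ˌfa.da.ˌlu.pa:.ˈkla:.de:.

primary 5, secondary 1, 3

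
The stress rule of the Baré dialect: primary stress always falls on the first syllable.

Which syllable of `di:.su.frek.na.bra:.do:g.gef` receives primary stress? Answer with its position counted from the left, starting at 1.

1

The word has 7 syllables; the first syllable is syllable 1 (di:).
Primary stress: syllable 1 → ˈdi:.su.frek.na.bra:.do:g.gef.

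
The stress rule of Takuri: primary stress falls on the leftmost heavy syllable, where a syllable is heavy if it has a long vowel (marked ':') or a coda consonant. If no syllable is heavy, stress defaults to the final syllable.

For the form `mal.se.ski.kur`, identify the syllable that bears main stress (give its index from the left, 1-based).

1

Weights: 1 mal H, 2 se L, 3 ski L, 4 kur H.
Heavy syllables in the domain: 1, 4. The leftmost is syllable 1 (mal).
Primary stress: syllable 1 → ˈmal.se.ski.kur.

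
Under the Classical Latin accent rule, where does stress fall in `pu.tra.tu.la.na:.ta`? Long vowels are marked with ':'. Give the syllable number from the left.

5

Classical Latin: stress the penult if heavy (long vowel or closed), else the antepenult.
Weights: 4 la L, 5 na: H, 6 ta L.
The penult (syllable 5, na:) is heavy, so it takes stress.
Stress on syllable 5: pu.tra.tu.la.ˈna:.ta.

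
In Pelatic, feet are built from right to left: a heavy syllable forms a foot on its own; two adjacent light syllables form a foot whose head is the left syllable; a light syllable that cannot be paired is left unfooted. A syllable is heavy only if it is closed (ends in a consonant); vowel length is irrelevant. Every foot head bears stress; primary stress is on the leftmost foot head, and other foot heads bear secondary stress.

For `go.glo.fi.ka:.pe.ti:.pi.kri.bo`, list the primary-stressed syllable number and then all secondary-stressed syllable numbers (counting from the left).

primary 2, secondary 4, 6, 8

Weights: 1 go L, 2 glo L, 3 fi L, 4 ka: L, 5 pe L, 6 ti: L, 7 pi L, 8 kri L, 9 bo L.
Parse right to left (heavy = foot alone; LL = one foot; stranded L unfooted): go (ˈglo.fi) (ˈka:.pe) (ˈti:.pi) (ˈkri.bo).
Foot heads: 2, 4, 6, 8.
Primary stress on the leftmost head = syllable 2.
Secondary stress on 4, 6, 8: go.ˈglo.fi.ˌka:.pe.ˌti:.pi.ˌkri.bo.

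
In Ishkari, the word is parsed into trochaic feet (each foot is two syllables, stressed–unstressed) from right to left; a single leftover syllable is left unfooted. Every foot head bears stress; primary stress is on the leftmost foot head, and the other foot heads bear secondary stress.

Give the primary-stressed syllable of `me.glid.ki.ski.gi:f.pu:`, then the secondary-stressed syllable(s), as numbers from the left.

Parse right to left into trochaic (ˈσσ) feet: (ˈme.glid) (ˈki.ski) (ˈgi:f.pu:).
Foot heads (stressed positions): 1, 3, 5.
End Rule Leftmost: primary stress on the leftmost head = syllable 1.
Secondary stress on 3, 5: ˈme.glid.ˌki.ski.ˌgi:f.pu:.

primary 1, secondary 3, 5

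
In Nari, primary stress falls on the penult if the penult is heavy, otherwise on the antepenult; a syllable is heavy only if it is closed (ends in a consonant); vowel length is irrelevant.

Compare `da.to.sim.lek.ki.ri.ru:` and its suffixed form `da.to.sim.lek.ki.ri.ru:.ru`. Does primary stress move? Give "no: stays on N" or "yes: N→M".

yes: 5→6

Base `da.to.sim.lek.ki.ri.ru:` (7 syllables):
  Weights: 5 ki L, 6 ri L, 7 ru: L.
  The penult (syllable 6, ri) is light, so stress falls on the antepenult (syllable 5, ki).
  → primary stress on syllable 5.
Suffixed `da.to.sim.lek.ki.ri.ru:.ru` (8 syllables):
  Weights: 6 ri L, 7 ru: L, 8 ru L.
  The penult (syllable 7, ru:) is light, so stress falls on the antepenult (syllable 6, ri).
  → primary stress on syllable 6.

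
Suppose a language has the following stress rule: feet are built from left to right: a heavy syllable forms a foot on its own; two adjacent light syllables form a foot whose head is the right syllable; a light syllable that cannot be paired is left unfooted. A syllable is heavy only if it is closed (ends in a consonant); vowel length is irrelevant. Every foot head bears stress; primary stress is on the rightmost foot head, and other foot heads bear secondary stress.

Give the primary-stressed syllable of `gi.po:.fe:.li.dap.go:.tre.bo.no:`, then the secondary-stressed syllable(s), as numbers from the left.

Weights: 1 gi L, 2 po: L, 3 fe: L, 4 li L, 5 dap H, 6 go: L, 7 tre L, 8 bo L, 9 no: L.
Parse left to right (heavy = foot alone; LL = one foot; stranded L unfooted): (gi.ˈpo:) (fe:.ˈli) (ˈdap) (go:.ˈtre) (bo.ˈno:).
Foot heads: 2, 4, 5, 7, 9.
Primary stress on the rightmost head = syllable 9.
Secondary stress on 2, 4, 5, 7: gi.ˌpo:.fe:.ˌli.ˌdap.go:.ˌtre.bo.ˈno:.

primary 9, secondary 2, 4, 5, 7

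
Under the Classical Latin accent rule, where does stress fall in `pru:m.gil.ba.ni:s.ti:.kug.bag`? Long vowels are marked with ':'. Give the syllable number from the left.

6

Classical Latin: stress the penult if heavy (long vowel or closed), else the antepenult.
Weights: 5 ti: H, 6 kug H, 7 bag H.
The penult (syllable 6, kug) is heavy, so it takes stress.
Stress on syllable 6: pru:m.gil.ba.ni:s.ti:.ˈkug.bag.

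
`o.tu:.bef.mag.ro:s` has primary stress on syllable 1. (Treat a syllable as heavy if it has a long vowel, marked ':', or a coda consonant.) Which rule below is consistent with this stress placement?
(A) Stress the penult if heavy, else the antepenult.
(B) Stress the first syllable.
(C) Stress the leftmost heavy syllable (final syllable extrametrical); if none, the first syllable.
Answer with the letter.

Rule A → syllable 4 (observed: 1).
Rule B → syllable 1 ✓.
Rule C → syllable 2 (observed: 1).

B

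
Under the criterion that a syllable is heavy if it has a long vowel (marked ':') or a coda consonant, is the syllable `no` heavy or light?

`no`: short vowel, open (no coda). Short vowel, open → light.

light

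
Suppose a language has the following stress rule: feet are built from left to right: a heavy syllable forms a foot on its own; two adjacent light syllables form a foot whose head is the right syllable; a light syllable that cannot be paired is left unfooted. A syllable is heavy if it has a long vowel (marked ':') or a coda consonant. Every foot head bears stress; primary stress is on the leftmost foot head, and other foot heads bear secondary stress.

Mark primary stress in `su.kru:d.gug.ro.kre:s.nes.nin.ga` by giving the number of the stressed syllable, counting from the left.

Weights: 1 su L, 2 kru:d H, 3 gug H, 4 ro L, 5 kre:s H, 6 nes H, 7 nin H, 8 ga L.
Parse left to right (heavy = foot alone; LL = one foot; stranded L unfooted): su (ˈkru:d) (ˈgug) ro (ˈkre:s) (ˈnes) (ˈnin) ga.
Foot heads: 2, 3, 5, 6, 7.
Primary stress on the leftmost head = syllable 2.
Primary stress: syllable 2 → su.ˈkru:d.gug.ro.kre:s.nes.nin.ga.

2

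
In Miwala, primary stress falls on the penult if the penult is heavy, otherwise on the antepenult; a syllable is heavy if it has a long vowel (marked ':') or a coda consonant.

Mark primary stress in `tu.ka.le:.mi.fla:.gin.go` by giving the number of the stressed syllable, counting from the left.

Weights: 5 fla: H, 6 gin H, 7 go L.
The penult (syllable 6, gin) is heavy, so it takes stress.
Primary stress: syllable 6 → tu.ka.le:.mi.fla:.ˈgin.go.

6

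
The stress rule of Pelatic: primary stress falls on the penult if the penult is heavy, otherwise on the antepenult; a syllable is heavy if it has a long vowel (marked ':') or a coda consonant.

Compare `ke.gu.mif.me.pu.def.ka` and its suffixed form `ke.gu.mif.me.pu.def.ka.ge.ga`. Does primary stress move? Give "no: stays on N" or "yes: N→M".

Base `ke.gu.mif.me.pu.def.ka` (7 syllables):
  Weights: 5 pu L, 6 def H, 7 ka L.
  The penult (syllable 6, def) is heavy, so it takes stress.
  → primary stress on syllable 6.
Suffixed `ke.gu.mif.me.pu.def.ka.ge.ga` (9 syllables):
  Weights: 7 ka L, 8 ge L, 9 ga L.
  The penult (syllable 8, ge) is light, so stress falls on the antepenult (syllable 7, ka).
  → primary stress on syllable 7.

yes: 6→7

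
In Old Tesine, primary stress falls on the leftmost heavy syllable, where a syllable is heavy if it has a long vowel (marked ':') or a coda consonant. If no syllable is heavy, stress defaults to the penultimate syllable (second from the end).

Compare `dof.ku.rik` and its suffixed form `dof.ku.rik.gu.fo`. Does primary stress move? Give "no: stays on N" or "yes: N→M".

Base `dof.ku.rik` (3 syllables):
  Weights: 1 dof H, 2 ku L, 3 rik H.
  Heavy syllables in the domain: 1, 3. The leftmost is syllable 1 (dof).
  → primary stress on syllable 1.
Suffixed `dof.ku.rik.gu.fo` (5 syllables):
  Weights: 1 dof H, 2 ku L, 3 rik H, 4 gu L, 5 fo L.
  Heavy syllables in the domain: 1, 3. The leftmost is syllable 1 (dof).
  → primary stress on syllable 1.

no: stays on 1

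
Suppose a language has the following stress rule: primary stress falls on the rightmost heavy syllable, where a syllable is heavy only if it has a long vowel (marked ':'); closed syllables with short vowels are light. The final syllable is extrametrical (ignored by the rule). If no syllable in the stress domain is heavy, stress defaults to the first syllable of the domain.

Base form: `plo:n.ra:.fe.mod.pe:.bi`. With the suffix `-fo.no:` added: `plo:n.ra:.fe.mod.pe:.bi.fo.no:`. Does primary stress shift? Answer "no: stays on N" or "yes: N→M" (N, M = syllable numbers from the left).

Base `plo:n.ra:.fe.mod.pe:.bi` (6 syllables):
  The final syllable (6, bi) is extrametrical; the stress domain is syllables 1–5.
  Weights: 1 plo:n H, 2 ra: H, 3 fe L, 4 mod L, 5 pe: H.
  Heavy syllables in the domain: 1, 2, 5. The rightmost is syllable 5 (pe:).
  → primary stress on syllable 5.
Suffixed `plo:n.ra:.fe.mod.pe:.bi.fo.no:` (8 syllables):
  The final syllable (8, no:) is extrametrical; the stress domain is syllables 1–7.
  Weights: 1 plo:n H, 2 ra: H, 3 fe L, 4 mod L, 5 pe: H, 6 bi L, 7 fo L.
  Heavy syllables in the domain: 1, 2, 5. The rightmost is syllable 5 (pe:).
  → primary stress on syllable 5.

no: stays on 5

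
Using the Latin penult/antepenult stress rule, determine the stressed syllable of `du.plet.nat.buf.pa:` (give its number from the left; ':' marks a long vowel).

Classical Latin: stress the penult if heavy (long vowel or closed), else the antepenult.
Weights: 3 nat H, 4 buf H, 5 pa: H.
The penult (syllable 4, buf) is heavy, so it takes stress.
Stress on syllable 4: du.plet.nat.ˈbuf.pa:.

4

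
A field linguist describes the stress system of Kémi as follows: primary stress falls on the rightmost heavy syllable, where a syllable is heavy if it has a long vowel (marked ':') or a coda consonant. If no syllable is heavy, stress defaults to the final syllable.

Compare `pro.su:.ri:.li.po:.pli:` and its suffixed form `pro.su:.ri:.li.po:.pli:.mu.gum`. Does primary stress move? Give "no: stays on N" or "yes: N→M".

yes: 6→8

Base `pro.su:.ri:.li.po:.pli:` (6 syllables):
  Weights: 1 pro L, 2 su: H, 3 ri: H, 4 li L, 5 po: H, 6 pli: H.
  Heavy syllables in the domain: 2, 3, 5, 6. The rightmost is syllable 6 (pli:).
  → primary stress on syllable 6.
Suffixed `pro.su:.ri:.li.po:.pli:.mu.gum` (8 syllables):
  Weights: 1 pro L, 2 su: H, 3 ri: H, 4 li L, 5 po: H, 6 pli: H, 7 mu L, 8 gum H.
  Heavy syllables in the domain: 2, 3, 5, 6, 8. The rightmost is syllable 8 (gum).
  → primary stress on syllable 8.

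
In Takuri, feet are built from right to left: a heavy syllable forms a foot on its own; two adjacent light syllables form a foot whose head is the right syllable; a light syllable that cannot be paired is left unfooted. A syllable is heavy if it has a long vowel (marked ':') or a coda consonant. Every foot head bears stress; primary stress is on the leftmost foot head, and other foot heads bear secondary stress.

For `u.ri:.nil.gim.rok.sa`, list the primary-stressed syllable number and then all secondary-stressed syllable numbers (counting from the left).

Weights: 1 u L, 2 ri: H, 3 nil H, 4 gim H, 5 rok H, 6 sa L.
Parse right to left (heavy = foot alone; LL = one foot; stranded L unfooted): u (ˈri:) (ˈnil) (ˈgim) (ˈrok) sa.
Foot heads: 2, 3, 4, 5.
Primary stress on the leftmost head = syllable 2.
Secondary stress on 3, 4, 5: u.ˈri:.ˌnil.ˌgim.ˌrok.sa.

primary 2, secondary 3, 4, 5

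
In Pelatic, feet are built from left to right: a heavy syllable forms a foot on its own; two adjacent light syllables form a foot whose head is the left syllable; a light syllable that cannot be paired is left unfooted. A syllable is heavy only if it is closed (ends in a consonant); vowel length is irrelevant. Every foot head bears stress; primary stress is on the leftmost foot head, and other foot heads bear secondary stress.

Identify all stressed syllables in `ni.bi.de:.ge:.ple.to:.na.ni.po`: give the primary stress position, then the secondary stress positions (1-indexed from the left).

Weights: 1 ni L, 2 bi L, 3 de: L, 4 ge: L, 5 ple L, 6 to: L, 7 na L, 8 ni L, 9 po L.
Parse left to right (heavy = foot alone; LL = one foot; stranded L unfooted): (ˈni.bi) (ˈde:.ge:) (ˈple.to:) (ˈna.ni) po.
Foot heads: 1, 3, 5, 7.
Primary stress on the leftmost head = syllable 1.
Secondary stress on 3, 5, 7: ˈni.bi.ˌde:.ge:.ˌple.to:.ˌna.ni.po.

primary 1, secondary 3, 5, 7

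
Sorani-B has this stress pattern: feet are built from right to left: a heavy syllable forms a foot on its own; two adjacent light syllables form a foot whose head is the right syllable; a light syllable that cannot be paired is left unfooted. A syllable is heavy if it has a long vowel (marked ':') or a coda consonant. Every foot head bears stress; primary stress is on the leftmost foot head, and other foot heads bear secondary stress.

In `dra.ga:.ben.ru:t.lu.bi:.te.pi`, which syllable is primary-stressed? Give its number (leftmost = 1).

2

Weights: 1 dra L, 2 ga: H, 3 ben H, 4 ru:t H, 5 lu L, 6 bi: H, 7 te L, 8 pi L.
Parse right to left (heavy = foot alone; LL = one foot; stranded L unfooted): dra (ˈga:) (ˈben) (ˈru:t) lu (ˈbi:) (te.ˈpi).
Foot heads: 2, 3, 4, 6, 8.
Primary stress on the leftmost head = syllable 2.
Primary stress: syllable 2 → dra.ˈga:.ben.ru:t.lu.bi:.te.pi.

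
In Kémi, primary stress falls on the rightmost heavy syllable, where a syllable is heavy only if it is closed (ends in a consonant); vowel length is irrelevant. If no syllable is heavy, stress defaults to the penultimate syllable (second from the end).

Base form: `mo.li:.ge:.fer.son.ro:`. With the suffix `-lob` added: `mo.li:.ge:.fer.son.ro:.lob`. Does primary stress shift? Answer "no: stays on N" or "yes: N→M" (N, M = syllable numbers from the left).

Base `mo.li:.ge:.fer.son.ro:` (6 syllables):
  Weights: 1 mo L, 2 li: L, 3 ge: L, 4 fer H, 5 son H, 6 ro: L.
  Heavy syllables in the domain: 4, 5. The rightmost is syllable 5 (son).
  → primary stress on syllable 5.
Suffixed `mo.li:.ge:.fer.son.ro:.lob` (7 syllables):
  Weights: 1 mo L, 2 li: L, 3 ge: L, 4 fer H, 5 son H, 6 ro: L, 7 lob H.
  Heavy syllables in the domain: 4, 5, 7. The rightmost is syllable 7 (lob).
  → primary stress on syllable 7.

yes: 5→7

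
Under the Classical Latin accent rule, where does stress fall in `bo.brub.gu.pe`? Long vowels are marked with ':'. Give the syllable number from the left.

Classical Latin: stress the penult if heavy (long vowel or closed), else the antepenult.
Weights: 2 brub H, 3 gu L, 4 pe L.
The penult (syllable 3, gu) is light, so stress falls on the antepenult (syllable 2, brub).
Stress on syllable 2: bo.ˈbrub.gu.pe.

2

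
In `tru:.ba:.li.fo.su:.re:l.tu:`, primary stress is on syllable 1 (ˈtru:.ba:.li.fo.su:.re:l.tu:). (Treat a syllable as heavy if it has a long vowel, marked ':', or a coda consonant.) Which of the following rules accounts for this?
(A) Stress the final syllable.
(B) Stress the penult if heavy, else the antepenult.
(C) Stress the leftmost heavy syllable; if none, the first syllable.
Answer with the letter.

Rule A → syllable 7 (observed: 1).
Rule B → syllable 6 (observed: 1).
Rule C → syllable 1 ✓.

C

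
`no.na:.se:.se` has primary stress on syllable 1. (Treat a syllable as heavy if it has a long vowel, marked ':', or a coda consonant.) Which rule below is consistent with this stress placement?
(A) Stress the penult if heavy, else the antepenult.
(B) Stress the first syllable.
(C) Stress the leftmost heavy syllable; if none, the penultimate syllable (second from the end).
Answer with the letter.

Rule A → syllable 3 (observed: 1).
Rule B → syllable 1 ✓.
Rule C → syllable 2 (observed: 1).

B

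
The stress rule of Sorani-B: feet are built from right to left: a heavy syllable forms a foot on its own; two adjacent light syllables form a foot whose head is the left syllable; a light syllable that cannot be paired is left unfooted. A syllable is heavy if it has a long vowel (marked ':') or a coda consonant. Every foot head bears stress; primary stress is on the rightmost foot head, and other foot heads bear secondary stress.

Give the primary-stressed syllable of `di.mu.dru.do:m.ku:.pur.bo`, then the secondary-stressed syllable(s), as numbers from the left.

primary 6, secondary 2, 4, 5

Weights: 1 di L, 2 mu L, 3 dru L, 4 do:m H, 5 ku: H, 6 pur H, 7 bo L.
Parse right to left (heavy = foot alone; LL = one foot; stranded L unfooted): di (ˈmu.dru) (ˈdo:m) (ˈku:) (ˈpur) bo.
Foot heads: 2, 4, 5, 6.
Primary stress on the rightmost head = syllable 6.
Secondary stress on 2, 4, 5: di.ˌmu.dru.ˌdo:m.ˌku:.ˈpur.bo.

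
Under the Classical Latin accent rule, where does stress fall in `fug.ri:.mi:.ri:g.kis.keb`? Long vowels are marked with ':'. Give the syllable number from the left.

5

Classical Latin: stress the penult if heavy (long vowel or closed), else the antepenult.
Weights: 4 ri:g H, 5 kis H, 6 keb H.
The penult (syllable 5, kis) is heavy, so it takes stress.
Stress on syllable 5: fug.ri:.mi:.ri:g.ˈkis.keb.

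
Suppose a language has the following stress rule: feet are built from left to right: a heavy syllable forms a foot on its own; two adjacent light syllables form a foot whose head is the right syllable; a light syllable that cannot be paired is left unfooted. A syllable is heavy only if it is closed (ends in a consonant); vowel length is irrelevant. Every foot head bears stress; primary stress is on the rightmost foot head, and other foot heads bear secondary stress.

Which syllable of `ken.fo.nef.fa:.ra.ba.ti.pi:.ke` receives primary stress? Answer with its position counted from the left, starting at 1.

9

Weights: 1 ken H, 2 fo L, 3 nef H, 4 fa: L, 5 ra L, 6 ba L, 7 ti L, 8 pi: L, 9 ke L.
Parse left to right (heavy = foot alone; LL = one foot; stranded L unfooted): (ˈken) fo (ˈnef) (fa:.ˈra) (ba.ˈti) (pi:.ˈke).
Foot heads: 1, 3, 5, 7, 9.
Primary stress on the rightmost head = syllable 9.
Primary stress: syllable 9 → ken.fo.nef.fa:.ra.ba.ti.pi:.ˈke.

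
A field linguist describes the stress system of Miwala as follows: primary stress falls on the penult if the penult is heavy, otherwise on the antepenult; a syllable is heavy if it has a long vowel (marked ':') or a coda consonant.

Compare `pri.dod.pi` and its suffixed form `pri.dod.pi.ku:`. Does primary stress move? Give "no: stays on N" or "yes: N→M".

no: stays on 2

Base `pri.dod.pi` (3 syllables):
  Weights: 1 pri L, 2 dod H, 3 pi L.
  The penult (syllable 2, dod) is heavy, so it takes stress.
  → primary stress on syllable 2.
Suffixed `pri.dod.pi.ku:` (4 syllables):
  Weights: 2 dod H, 3 pi L, 4 ku: H.
  The penult (syllable 3, pi) is light, so stress falls on the antepenult (syllable 2, dod).
  → primary stress on syllable 2.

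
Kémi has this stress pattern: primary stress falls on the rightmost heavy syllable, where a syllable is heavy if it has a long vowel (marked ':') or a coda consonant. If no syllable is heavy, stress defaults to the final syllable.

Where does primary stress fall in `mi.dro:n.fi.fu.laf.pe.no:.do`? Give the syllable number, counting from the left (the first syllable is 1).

Weights: 1 mi L, 2 dro:n H, 3 fi L, 4 fu L, 5 laf H, 6 pe L, 7 no: H, 8 do L.
Heavy syllables in the domain: 2, 5, 7. The rightmost is syllable 7 (no:).
Primary stress: syllable 7 → mi.dro:n.fi.fu.laf.pe.ˈno:.do.

7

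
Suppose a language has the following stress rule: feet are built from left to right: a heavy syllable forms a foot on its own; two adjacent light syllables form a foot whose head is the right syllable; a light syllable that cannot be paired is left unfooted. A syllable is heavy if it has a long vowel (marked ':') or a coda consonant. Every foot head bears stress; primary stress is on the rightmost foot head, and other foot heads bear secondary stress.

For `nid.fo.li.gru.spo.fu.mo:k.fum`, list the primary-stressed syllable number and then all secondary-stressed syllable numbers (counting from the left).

Weights: 1 nid H, 2 fo L, 3 li L, 4 gru L, 5 spo L, 6 fu L, 7 mo:k H, 8 fum H.
Parse left to right (heavy = foot alone; LL = one foot; stranded L unfooted): (ˈnid) (fo.ˈli) (gru.ˈspo) fu (ˈmo:k) (ˈfum).
Foot heads: 1, 3, 5, 7, 8.
Primary stress on the rightmost head = syllable 8.
Secondary stress on 1, 3, 5, 7: ˌnid.fo.ˌli.gru.ˌspo.fu.ˌmo:k.ˈfum.

primary 8, secondary 1, 3, 5, 7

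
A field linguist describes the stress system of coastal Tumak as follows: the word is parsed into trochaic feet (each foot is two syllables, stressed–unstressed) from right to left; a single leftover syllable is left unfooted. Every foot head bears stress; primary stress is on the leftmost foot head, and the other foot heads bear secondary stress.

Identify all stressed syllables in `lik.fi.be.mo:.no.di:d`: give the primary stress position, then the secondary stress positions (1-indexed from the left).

primary 1, secondary 3, 5

Parse right to left into trochaic (ˈσσ) feet: (ˈlik.fi) (ˈbe.mo:) (ˈno.di:d).
Foot heads (stressed positions): 1, 3, 5.
End Rule Leftmost: primary stress on the leftmost head = syllable 1.
Secondary stress on 3, 5: ˈlik.fi.ˌbe.mo:.ˌno.di:d.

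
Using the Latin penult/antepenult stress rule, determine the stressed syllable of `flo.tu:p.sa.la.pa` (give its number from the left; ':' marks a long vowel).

Classical Latin: stress the penult if heavy (long vowel or closed), else the antepenult.
Weights: 3 sa L, 4 la L, 5 pa L.
The penult (syllable 4, la) is light, so stress falls on the antepenult (syllable 3, sa).
Stress on syllable 3: flo.tu:p.ˈsa.la.pa.

3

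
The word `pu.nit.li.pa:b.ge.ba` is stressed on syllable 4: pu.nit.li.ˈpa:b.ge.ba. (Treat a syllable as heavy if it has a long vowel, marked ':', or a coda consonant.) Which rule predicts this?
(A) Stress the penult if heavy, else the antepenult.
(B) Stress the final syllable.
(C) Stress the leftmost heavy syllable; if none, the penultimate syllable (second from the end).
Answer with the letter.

A

Rule A → syllable 4 ✓.
Rule B → syllable 6 (observed: 4).
Rule C → syllable 2 (observed: 4).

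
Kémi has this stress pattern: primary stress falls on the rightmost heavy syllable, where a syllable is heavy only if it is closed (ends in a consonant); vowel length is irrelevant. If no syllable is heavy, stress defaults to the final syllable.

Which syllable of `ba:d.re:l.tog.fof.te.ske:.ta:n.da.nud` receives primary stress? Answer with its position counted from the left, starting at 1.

Weights: 1 ba:d H, 2 re:l H, 3 tog H, 4 fof H, 5 te L, 6 ske: L, 7 ta:n H, 8 da L, 9 nud H.
Heavy syllables in the domain: 1, 2, 3, 4, 7, 9. The rightmost is syllable 9 (nud).
Primary stress: syllable 9 → ba:d.re:l.tog.fof.te.ske:.ta:n.da.ˈnud.

9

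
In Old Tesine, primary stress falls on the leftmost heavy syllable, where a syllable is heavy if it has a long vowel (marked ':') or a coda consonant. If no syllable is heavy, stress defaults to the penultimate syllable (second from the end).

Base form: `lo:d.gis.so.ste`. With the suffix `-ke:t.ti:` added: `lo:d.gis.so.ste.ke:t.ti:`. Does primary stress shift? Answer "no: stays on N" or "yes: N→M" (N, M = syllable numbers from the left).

Base `lo:d.gis.so.ste` (4 syllables):
  Weights: 1 lo:d H, 2 gis H, 3 so L, 4 ste L.
  Heavy syllables in the domain: 1, 2. The leftmost is syllable 1 (lo:d).
  → primary stress on syllable 1.
Suffixed `lo:d.gis.so.ste.ke:t.ti:` (6 syllables):
  Weights: 1 lo:d H, 2 gis H, 3 so L, 4 ste L, 5 ke:t H, 6 ti: H.
  Heavy syllables in the domain: 1, 2, 5, 6. The leftmost is syllable 1 (lo:d).
  → primary stress on syllable 1.

no: stays on 1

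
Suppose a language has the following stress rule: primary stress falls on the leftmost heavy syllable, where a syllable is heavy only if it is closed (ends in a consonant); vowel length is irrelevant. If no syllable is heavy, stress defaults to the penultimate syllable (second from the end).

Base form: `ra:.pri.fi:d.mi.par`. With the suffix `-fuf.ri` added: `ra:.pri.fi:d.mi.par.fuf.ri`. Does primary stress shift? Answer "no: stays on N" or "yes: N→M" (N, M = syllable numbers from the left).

Base `ra:.pri.fi:d.mi.par` (5 syllables):
  Weights: 1 ra: L, 2 pri L, 3 fi:d H, 4 mi L, 5 par H.
  Heavy syllables in the domain: 3, 5. The leftmost is syllable 3 (fi:d).
  → primary stress on syllable 3.
Suffixed `ra:.pri.fi:d.mi.par.fuf.ri` (7 syllables):
  Weights: 1 ra: L, 2 pri L, 3 fi:d H, 4 mi L, 5 par H, 6 fuf H, 7 ri L.
  Heavy syllables in the domain: 3, 5, 6. The leftmost is syllable 3 (fi:d).
  → primary stress on syllable 3.

no: stays on 3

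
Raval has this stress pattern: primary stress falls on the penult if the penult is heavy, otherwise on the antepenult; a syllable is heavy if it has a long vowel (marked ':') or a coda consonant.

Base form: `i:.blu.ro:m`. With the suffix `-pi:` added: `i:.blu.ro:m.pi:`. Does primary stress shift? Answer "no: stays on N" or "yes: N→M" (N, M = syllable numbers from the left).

yes: 1→3

Base `i:.blu.ro:m` (3 syllables):
  Weights: 1 i: H, 2 blu L, 3 ro:m H.
  The penult (syllable 2, blu) is light, so stress falls on the antepenult (syllable 1, i:).
  → primary stress on syllable 1.
Suffixed `i:.blu.ro:m.pi:` (4 syllables):
  Weights: 2 blu L, 3 ro:m H, 4 pi: H.
  The penult (syllable 3, ro:m) is heavy, so it takes stress.
  → primary stress on syllable 3.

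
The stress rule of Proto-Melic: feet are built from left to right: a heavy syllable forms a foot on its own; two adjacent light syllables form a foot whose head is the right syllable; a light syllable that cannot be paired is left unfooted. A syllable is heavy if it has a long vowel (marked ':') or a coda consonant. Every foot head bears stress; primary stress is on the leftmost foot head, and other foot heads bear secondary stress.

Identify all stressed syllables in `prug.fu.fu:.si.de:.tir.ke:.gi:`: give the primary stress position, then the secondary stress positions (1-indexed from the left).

primary 1, secondary 3, 5, 6, 7, 8

Weights: 1 prug H, 2 fu L, 3 fu: H, 4 si L, 5 de: H, 6 tir H, 7 ke: H, 8 gi: H.
Parse left to right (heavy = foot alone; LL = one foot; stranded L unfooted): (ˈprug) fu (ˈfu:) si (ˈde:) (ˈtir) (ˈke:) (ˈgi:).
Foot heads: 1, 3, 5, 6, 7, 8.
Primary stress on the leftmost head = syllable 1.
Secondary stress on 3, 5, 6, 7, 8: ˈprug.fu.ˌfu:.si.ˌde:.ˌtir.ˌke:.ˌgi:.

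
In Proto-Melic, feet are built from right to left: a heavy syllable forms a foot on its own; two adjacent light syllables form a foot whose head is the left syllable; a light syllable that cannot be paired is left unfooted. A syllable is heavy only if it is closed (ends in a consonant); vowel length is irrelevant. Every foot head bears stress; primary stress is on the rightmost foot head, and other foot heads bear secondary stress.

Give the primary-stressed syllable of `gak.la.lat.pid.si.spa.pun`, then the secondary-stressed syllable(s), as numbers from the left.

primary 7, secondary 1, 3, 4, 5

Weights: 1 gak H, 2 la L, 3 lat H, 4 pid H, 5 si L, 6 spa L, 7 pun H.
Parse right to left (heavy = foot alone; LL = one foot; stranded L unfooted): (ˈgak) la (ˈlat) (ˈpid) (ˈsi.spa) (ˈpun).
Foot heads: 1, 3, 4, 5, 7.
Primary stress on the rightmost head = syllable 7.
Secondary stress on 1, 3, 4, 5: ˌgak.la.ˌlat.ˌpid.ˌsi.spa.ˈpun.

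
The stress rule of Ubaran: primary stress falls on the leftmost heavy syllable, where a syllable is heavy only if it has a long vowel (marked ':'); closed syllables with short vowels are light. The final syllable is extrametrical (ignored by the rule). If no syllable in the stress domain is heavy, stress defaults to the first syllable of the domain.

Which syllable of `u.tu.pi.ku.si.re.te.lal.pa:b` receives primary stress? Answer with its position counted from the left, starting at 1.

1

The final syllable (9, pa:b) is extrametrical; the stress domain is syllables 1–8.
Weights: 1 u L, 2 tu L, 3 pi L, 4 ku L, 5 si L, 6 re L, 7 te L, 8 lal L.
No heavy syllable in the domain; default to the first syllable of the domain = syllable 1.
Primary stress: syllable 1 → ˈu.tu.pi.ku.si.re.te.lal.pa:b.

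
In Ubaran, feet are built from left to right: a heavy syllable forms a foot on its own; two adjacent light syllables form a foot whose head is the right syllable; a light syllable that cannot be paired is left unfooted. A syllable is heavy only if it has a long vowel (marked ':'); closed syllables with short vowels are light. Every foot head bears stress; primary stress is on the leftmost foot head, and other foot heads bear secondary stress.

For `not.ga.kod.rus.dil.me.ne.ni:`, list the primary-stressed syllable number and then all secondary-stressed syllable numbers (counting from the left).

Weights: 1 not L, 2 ga L, 3 kod L, 4 rus L, 5 dil L, 6 me L, 7 ne L, 8 ni: H.
Parse left to right (heavy = foot alone; LL = one foot; stranded L unfooted): (not.ˈga) (kod.ˈrus) (dil.ˈme) ne (ˈni:).
Foot heads: 2, 4, 6, 8.
Primary stress on the leftmost head = syllable 2.
Secondary stress on 4, 6, 8: not.ˈga.kod.ˌrus.dil.ˌme.ne.ˌni:.

primary 2, secondary 4, 6, 8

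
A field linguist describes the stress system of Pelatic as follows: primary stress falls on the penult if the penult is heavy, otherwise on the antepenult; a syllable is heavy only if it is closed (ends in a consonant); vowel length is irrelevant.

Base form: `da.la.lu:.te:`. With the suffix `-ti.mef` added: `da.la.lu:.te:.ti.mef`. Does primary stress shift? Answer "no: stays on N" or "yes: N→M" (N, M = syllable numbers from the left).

yes: 2→4

Base `da.la.lu:.te:` (4 syllables):
  Weights: 2 la L, 3 lu: L, 4 te: L.
  The penult (syllable 3, lu:) is light, so stress falls on the antepenult (syllable 2, la).
  → primary stress on syllable 2.
Suffixed `da.la.lu:.te:.ti.mef` (6 syllables):
  Weights: 4 te: L, 5 ti L, 6 mef H.
  The penult (syllable 5, ti) is light, so stress falls on the antepenult (syllable 4, te:).
  → primary stress on syllable 4.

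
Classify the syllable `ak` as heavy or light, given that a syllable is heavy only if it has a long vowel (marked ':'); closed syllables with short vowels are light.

light

`ak`: short vowel, closed (coda /k/). Short vowel → light.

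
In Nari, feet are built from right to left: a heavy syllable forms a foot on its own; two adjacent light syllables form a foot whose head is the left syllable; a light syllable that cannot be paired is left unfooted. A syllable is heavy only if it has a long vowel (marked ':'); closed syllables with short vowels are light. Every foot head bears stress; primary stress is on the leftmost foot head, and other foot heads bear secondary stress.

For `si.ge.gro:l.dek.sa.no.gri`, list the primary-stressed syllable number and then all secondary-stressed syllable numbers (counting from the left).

Weights: 1 si L, 2 ge L, 3 gro:l H, 4 dek L, 5 sa L, 6 no L, 7 gri L.
Parse right to left (heavy = foot alone; LL = one foot; stranded L unfooted): (ˈsi.ge) (ˈgro:l) (ˈdek.sa) (ˈno.gri).
Foot heads: 1, 3, 4, 6.
Primary stress on the leftmost head = syllable 1.
Secondary stress on 3, 4, 6: ˈsi.ge.ˌgro:l.ˌdek.sa.ˌno.gri.

primary 1, secondary 3, 4, 6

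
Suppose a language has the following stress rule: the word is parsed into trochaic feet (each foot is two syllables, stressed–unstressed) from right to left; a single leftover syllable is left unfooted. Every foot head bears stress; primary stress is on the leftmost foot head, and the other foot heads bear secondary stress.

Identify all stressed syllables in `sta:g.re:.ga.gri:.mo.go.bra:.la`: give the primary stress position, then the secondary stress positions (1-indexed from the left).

Parse right to left into trochaic (ˈσσ) feet: (ˈsta:g.re:) (ˈga.gri:) (ˈmo.go) (ˈbra:.la).
Foot heads (stressed positions): 1, 3, 5, 7.
End Rule Leftmost: primary stress on the leftmost head = syllable 1.
Secondary stress on 3, 5, 7: ˈsta:g.re:.ˌga.gri:.ˌmo.go.ˌbra:.la.

primary 1, secondary 3, 5, 7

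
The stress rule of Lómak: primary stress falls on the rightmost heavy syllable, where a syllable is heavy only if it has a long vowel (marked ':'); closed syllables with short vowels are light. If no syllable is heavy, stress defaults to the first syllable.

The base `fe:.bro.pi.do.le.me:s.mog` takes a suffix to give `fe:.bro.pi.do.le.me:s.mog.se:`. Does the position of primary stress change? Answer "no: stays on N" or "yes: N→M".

yes: 6→8

Base `fe:.bro.pi.do.le.me:s.mog` (7 syllables):
  Weights: 1 fe: H, 2 bro L, 3 pi L, 4 do L, 5 le L, 6 me:s H, 7 mog L.
  Heavy syllables in the domain: 1, 6. The rightmost is syllable 6 (me:s).
  → primary stress on syllable 6.
Suffixed `fe:.bro.pi.do.le.me:s.mog.se:` (8 syllables):
  Weights: 1 fe: H, 2 bro L, 3 pi L, 4 do L, 5 le L, 6 me:s H, 7 mog L, 8 se: H.
  Heavy syllables in the domain: 1, 6, 8. The rightmost is syllable 8 (se:).
  → primary stress on syllable 8.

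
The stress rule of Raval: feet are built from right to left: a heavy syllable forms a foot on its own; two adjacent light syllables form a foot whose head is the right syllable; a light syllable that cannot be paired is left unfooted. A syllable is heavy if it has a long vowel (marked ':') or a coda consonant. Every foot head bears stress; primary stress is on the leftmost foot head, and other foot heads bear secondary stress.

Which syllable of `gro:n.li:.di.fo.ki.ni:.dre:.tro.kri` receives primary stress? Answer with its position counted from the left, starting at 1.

Weights: 1 gro:n H, 2 li: H, 3 di L, 4 fo L, 5 ki L, 6 ni: H, 7 dre: H, 8 tro L, 9 kri L.
Parse right to left (heavy = foot alone; LL = one foot; stranded L unfooted): (ˈgro:n) (ˈli:) di (fo.ˈki) (ˈni:) (ˈdre:) (tro.ˈkri).
Foot heads: 1, 2, 5, 6, 7, 9.
Primary stress on the leftmost head = syllable 1.
Primary stress: syllable 1 → ˈgro:n.li:.di.fo.ki.ni:.dre:.tro.kri.

1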